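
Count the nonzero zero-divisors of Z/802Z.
In Z/802Z each nonzero element is either a unit (gcd with 802 is 1) or a zero-divisor (gcd > 1). The number of units is φ(802): factorise 802 = 2 · 401, so φ(802) = (2 − 1) · (401 − 1) = 1 · 400 = 400. The nonzero elements number 802 − 1 = 801. Hence the nonzero zero-divisors number 801 − 400 = 401.

Final answer: Z/802Z has 401 nonzero zero-divisors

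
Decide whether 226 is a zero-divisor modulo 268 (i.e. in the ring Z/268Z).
YES

gcd(226, 268) = 2 > 1, so 226 is not a unit in Z/268Z. In Z/nZ every nonzero non-unit is a zero-divisor: explicitly, take b = 268/gcd = 134 ≠ 0 (mod 268); then 226·134 = 30284 = 113·268, i.e. 226·134 ≡ 0 (mod 268). So 226 is a zero-divisor.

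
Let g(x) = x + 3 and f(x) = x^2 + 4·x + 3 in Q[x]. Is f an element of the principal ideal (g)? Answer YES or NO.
In Q[x] the ideal (g) consists of all multiples of g, so f ∈ (g) iff g | f, i.e. iff the remainder of f on division by g is 0. Divide f by g (g is monic, so eliminate the leading term of the running remainder at each step):
  leading term x^2: subtract (x)·g(x) = x^2 + 3·x, leaving x + 3
  leading term x: subtract (1)·g(x) = x + 3, leaving 0
The remainder is 0, so f(x) = g(x) · h(x) with h(x) = x + 1. Hence g | f, i.e. f ∈ (g).

Final answer: YES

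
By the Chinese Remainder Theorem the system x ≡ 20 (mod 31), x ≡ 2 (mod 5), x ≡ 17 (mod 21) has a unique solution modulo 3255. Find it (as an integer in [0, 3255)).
The moduli 31, 5, 21 are pairwise coprime, so by the CRT there is a unique solution mod 31·5·21 = 3255.
Solve by successive substitution. Start with x ≡ 20 (mod 31).
  Combine with x ≡ 2 (mod 5): write x = 20 + 31·t and require 20 + 31·t ≡ 2 (mod 5), i.e. 31·t ≡ 2 − 20 ≡ 2 (mod 5). Since 31^(−1) ≡ 1 (mod 5) (31 ≡ 1 (mod 5)), t ≡ 1·2 ≡ 2 (mod 5). So x ≡ 20 + 31·2 = 82 (mod 155).
  Combine with x ≡ 17 (mod 21): write x = 82 + 155·t and require 82 + 155·t ≡ 17 (mod 21), i.e. 155·t ≡ 17 − 82 ≡ 19 (mod 21). Since 155^(−1) ≡ 8 (mod 21) (155 ≡ 8 (mod 21)), t ≡ 8·19 ≡ 5 (mod 21). So x ≡ 82 + 155·5 = 857 (mod 3255).
Unique solution in [0, 3255): x = 857.

Final answer: x ≡ 857 (mod 3255); the representative in [0, 3255) is 857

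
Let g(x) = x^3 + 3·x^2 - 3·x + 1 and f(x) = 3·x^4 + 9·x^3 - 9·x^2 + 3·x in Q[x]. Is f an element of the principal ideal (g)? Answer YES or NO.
YES

In Q[x] the ideal (g) consists of all multiples of g, so f ∈ (g) iff g | f, i.e. iff the remainder of f on division by g is 0. Divide f by g (g is monic, so eliminate the leading term of the running remainder at each step):
  leading term 3·x^4: subtract (3·x)·g(x) = 3·x^4 + 9·x^3 - 9·x^2 + 3·x, leaving 0
The remainder is 0, so f(x) = g(x) · h(x) with h(x) = 3·x. Hence g | f, i.e. f ∈ (g).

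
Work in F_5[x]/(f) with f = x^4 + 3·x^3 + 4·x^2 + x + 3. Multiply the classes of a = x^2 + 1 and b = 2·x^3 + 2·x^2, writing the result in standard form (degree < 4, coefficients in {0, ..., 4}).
Multiply as integer polynomials: a · b = 2·x^5 + 2·x^4 + 2·x^3 + 2·x^2. Reducing coefficients mod 5: a · b ≡ 2·x^5 + 2·x^4 + 2·x^3 + 2·x^2. Now divide by f(x) = x^4 + 3·x^3 + 4·x^2 + x + 3 in F_5[x], eliminating the leading term at each step:
  leading term 2·x^5: subtract (2·x)·f(x) = 2·x^5 + x^4 + 3·x^3 + 2·x^2 + x, leaving x^4 + 4·x^3 + 4·x (coefficients mod 5)
  leading term x^4: subtract (1)·f(x) = x^4 + 3·x^3 + 4·x^2 + x + 3, leaving x^3 + x^2 + 3·x + 2 (coefficients mod 5)
The degree is now < 4, so this is the remainder. Hence a · b ≡ x^3 + x^2 + 3·x + 2 in F_5[x]/(f).

Final answer: a · b ≡ x^3 + x^2 + 3·x + 2 (mod f(x))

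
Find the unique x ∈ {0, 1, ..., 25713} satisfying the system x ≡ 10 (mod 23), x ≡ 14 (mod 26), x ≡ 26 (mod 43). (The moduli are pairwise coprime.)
The moduli 23, 26, 43 are pairwise coprime, so by the CRT there is a unique solution mod 23·26·43 = 25714.
Solve by successive substitution. Start with x ≡ 10 (mod 23).
  Combine with x ≡ 14 (mod 26): write x = 10 + 23·t and require 10 + 23·t ≡ 14 (mod 26), i.e. 23·t ≡ 14 − 10 ≡ 4 (mod 26). Since 23^(−1) ≡ 17 (mod 26), t ≡ 17·4 ≡ 16 (mod 26). So x ≡ 10 + 23·16 = 378 (mod 598).
  Combine with x ≡ 26 (mod 43): write x = 378 + 598·t and require 378 + 598·t ≡ 26 (mod 43), i.e. 598·t ≡ 26 − 378 ≡ 35 (mod 43). Since 598^(−1) ≡ 32 (mod 43) (598 ≡ 39 (mod 43)), t ≡ 32·35 ≡ 2 (mod 43). So x ≡ 378 + 598·2 = 1574 (mod 25714).
Unique solution in [0, 25714): x = 1574.

Final answer: x ≡ 1574 (mod 25714); the representative in [0, 25714) is 1574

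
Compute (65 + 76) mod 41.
Reduce the summands first: 65 ≡ 24, 76 ≡ 35 (mod 41), so 65 + 76 ≡ 24 + 35 (mod 41). 24 + 35 = 59; 59 = 1·41 + 18, so (65 + 76) mod 41 = 18.

Final answer: 18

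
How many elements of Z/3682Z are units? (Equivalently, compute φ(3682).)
Z/3682Z has φ(3682) = 1572 units

An element a ∈ Z/3682Z is a unit iff gcd(a, 3682) = 1, so the number of units is φ(3682). φ is multiplicative, with φ(p^e) = p^e − p^(e−1). Factorise 3682 = 2 · 7 · 263. Then
  φ(3682) = (2 − 1) · (7 − 1) · (263 − 1) = 1 · 6 · 262 = 1572.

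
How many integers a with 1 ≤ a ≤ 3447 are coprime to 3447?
The number of a ∈ {1, ..., 3447} with gcd(a, 3447) = 1 is by definition Euler's totient φ(3447). φ is multiplicative, with φ(p^e) = p^e − p^(e−1). Factorise 3447 = 3^2 · 383. Then
  φ(3447) = (3^2 − 3^1) · (383 − 1) = 6 · 382 = 2292.
So there are 2292 such integers.

Final answer: 2292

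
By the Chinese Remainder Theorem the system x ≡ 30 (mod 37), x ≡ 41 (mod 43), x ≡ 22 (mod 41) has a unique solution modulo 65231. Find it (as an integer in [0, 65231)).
The moduli 37, 43, 41 are pairwise coprime, so by the CRT there is a unique solution mod 37·43·41 = 65231.
Solve by successive substitution. Start with x ≡ 30 (mod 37).
  Combine with x ≡ 41 (mod 43): write x = 30 + 37·t and require 30 + 37·t ≡ 41 (mod 43), i.e. 37·t ≡ 41 − 30 ≡ 11 (mod 43). Since 37^(−1) ≡ 7 (mod 43), t ≡ 7·11 ≡ 34 (mod 43). So x ≡ 30 + 37·34 = 1288 (mod 1591).
  Combine with x ≡ 22 (mod 41): write x = 1288 + 1591·t and require 1288 + 1591·t ≡ 22 (mod 41), i.e. 1591·t ≡ 22 − 1288 ≡ 5 (mod 41). Since 1591^(−1) ≡ 5 (mod 41) (1591 ≡ 33 (mod 41)), t ≡ 5·5 ≡ 25 (mod 41). So x ≡ 1288 + 1591·25 = 41063 (mod 65231).
Unique solution in [0, 65231): x = 41063.

Final answer: x ≡ 41063 (mod 65231); the representative in [0, 65231) is 41063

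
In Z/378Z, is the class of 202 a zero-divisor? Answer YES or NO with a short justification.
YES

gcd(202, 378) = 2 > 1, so 202 is not a unit in Z/378Z. In Z/nZ every nonzero non-unit is a zero-divisor: explicitly, take b = 378/gcd = 189 ≠ 0 (mod 378); then 202·189 = 38178 = 101·378, i.e. 202·189 ≡ 0 (mod 378). So 202 is a zero-divisor.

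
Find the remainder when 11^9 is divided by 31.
Use repeated squaring. Binary(9) = 1001. Walk through the bits of the exponent 9 left-to-right: at each bit after the leading one, square the running value, then multiply by 11 if the bit is 1 (always reducing mod 31):
  bit 1 = 1 (leading): start with 11.
  bit 2 = 0: square 11^2 = 121 ≡ 28 (mod 31).
  bit 3 = 0: square 28^2 = 784 ≡ 9 (mod 31).
  bit 4 = 1: square 9^2 = 81 ≡ 19; bit is 1, so multiply 19·11 = 209 ≡ 23 (mod 31).
Final value: 11^9 ≡ 23 (mod 31).

Final answer: 23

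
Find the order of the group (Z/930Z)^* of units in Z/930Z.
(Z/930Z)^* consists of the classes a with gcd(a, 930) = 1, so its order is φ(930). φ is multiplicative, with φ(p^e) = p^e − p^(e−1). Factorise 930 = 2 · 3 · 5 · 31. Then
  φ(930) = (2 − 1) · (3 − 1) · (5 − 1) · (31 − 1) = 1 · 2 · 4 · 30 = 240.
Thus |(Z/930Z)^*| = 240.

Final answer: |(Z/930Z)^*| = 240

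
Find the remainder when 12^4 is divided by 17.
13

Use repeated squaring. Binary(4) = 100. Walk through the bits of the exponent 4 left-to-right: at each bit after the leading one, square the running value, then multiply by 12 if the bit is 1 (always reducing mod 17):
  bit 1 = 1 (leading): start with 12.
  bit 2 = 0: square 12^2 = 144 ≡ 8 (mod 17).
  bit 3 = 0: square 8^2 = 64 ≡ 13 (mod 17).
Final value: 12^4 ≡ 13 (mod 17).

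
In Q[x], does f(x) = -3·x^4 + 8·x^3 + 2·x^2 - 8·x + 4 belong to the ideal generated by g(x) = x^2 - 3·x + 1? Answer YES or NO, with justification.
In Q[x] the ideal (g) consists of all multiples of g, so f ∈ (g) iff g | f, i.e. iff the remainder of f on division by g is 0. Divide f by g (g is monic, so eliminate the leading term of the running remainder at each step):
  leading term -3·x^4: subtract (-3·x^2)·g(x) = -3·x^4 + 9·x^3 - 3·x^2, leaving -x^3 + 5·x^2 - 8·x + 4
  leading term -x^3: subtract (-x)·g(x) = -x^3 + 3·x^2 - x, leaving 2·x^2 - 7·x + 4
  leading term 2·x^2: subtract (2)·g(x) = 2·x^2 - 6·x + 2, leaving 2 - x
The remainder r(x) = 2 - x ≠ 0 (and deg r < deg g), so g ∤ f, i.e. f ∉ (g).

Final answer: NO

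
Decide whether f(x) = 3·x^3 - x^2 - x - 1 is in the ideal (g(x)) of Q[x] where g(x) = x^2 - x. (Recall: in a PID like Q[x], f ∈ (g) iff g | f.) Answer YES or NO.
In Q[x] the ideal (g) consists of all multiples of g, so f ∈ (g) iff g | f, i.e. iff the remainder of f on division by g is 0. Divide f by g (g is monic, so eliminate the leading term of the running remainder at each step):
  leading term 3·x^3: subtract (3·x)·g(x) = 3·x^3 - 3·x^2, leaving 2·x^2 - x - 1
  leading term 2·x^2: subtract (2)·g(x) = 2·x^2 - 2·x, leaving x - 1
The remainder r(x) = x - 1 ≠ 0 (and deg r < deg g), so g ∤ f, i.e. f ∉ (g).

Final answer: NO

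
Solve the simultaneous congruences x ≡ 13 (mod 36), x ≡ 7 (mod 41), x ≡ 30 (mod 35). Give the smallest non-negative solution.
x ≡ 5665 (mod 51660); the representative in [0, 51660) is 5665

The moduli 36, 41, 35 are pairwise coprime, so by the CRT there is a unique solution mod 36·41·35 = 51660.
Solve by successive substitution. Start with x ≡ 13 (mod 36).
  Combine with x ≡ 7 (mod 41): write x = 13 + 36·t and require 13 + 36·t ≡ 7 (mod 41), i.e. 36·t ≡ 7 − 13 ≡ 35 (mod 41). Since 36^(−1) ≡ 8 (mod 41), t ≡ 8·35 ≡ 34 (mod 41). So x ≡ 13 + 36·34 = 1237 (mod 1476).
  Combine with x ≡ 30 (mod 35): write x = 1237 + 1476·t and require 1237 + 1476·t ≡ 30 (mod 35), i.e. 1476·t ≡ 30 − 1237 ≡ 18 (mod 35). Since 1476^(−1) ≡ 6 (mod 35) (1476 ≡ 6 (mod 35)), t ≡ 6·18 ≡ 3 (mod 35). So x ≡ 1237 + 1476·3 = 5665 (mod 51660).
Unique solution in [0, 51660): x = 5665.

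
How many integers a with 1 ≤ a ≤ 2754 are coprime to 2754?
The number of a ∈ {1, ..., 2754} with gcd(a, 2754) = 1 is by definition Euler's totient φ(2754). φ is multiplicative, with φ(p^e) = p^e − p^(e−1). Factorise 2754 = 2 · 3^4 · 17. Then
  φ(2754) = (2 − 1) · (3^4 − 3^3) · (17 − 1) = 1 · 54 · 16 = 864.
So there are 864 such integers.

Final answer: 864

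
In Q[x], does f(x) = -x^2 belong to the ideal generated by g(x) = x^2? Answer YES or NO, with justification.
In Q[x] the ideal (g) consists of all multiples of g, so f ∈ (g) iff g | f, i.e. iff the remainder of f on division by g is 0. Divide f by g (g is monic, so eliminate the leading term of the running remainder at each step):
  leading term -x^2: subtract (-1)·g(x) = -x^2, leaving 0
The remainder is 0, so f(x) = g(x) · h(x) with h(x) = -1. Hence g | f, i.e. f ∈ (g).

Final answer: YES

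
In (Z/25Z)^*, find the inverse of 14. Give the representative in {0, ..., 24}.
Apply the extended Euclidean algorithm to (25, 14), tracking rows (r, s, t) with s·25 + t·14 = r. Each division r_prev = q·r_cur + r_new produces the new row as (previous row) − q·(current row):
  row A: (25, 1, 0)   [1·25 + 0·14 = 25]
  row B: (14, 0, 1)   [0·25 + 1·14 = 14]
  25 = 1·14 + 11   → row C = row A − 1·row B = (11, 1, −1)   [check: 1·25 − 1·14 = 11]
  14 = 1·11 + 3   → row D = row B − 1·row C = (3, −1, 2)   [check: −1·25 + 2·14 = 3]
  11 = 3·3 + 2   → row E = row C − 3·row D = (2, 4, −7)   [check: 4·25 − 7·14 = 2]
  3 = 1·2 + 1   → row F = row D − 1·row E = (1, −5, 9)   [check: −5·25 + 9·14 = 1]
  2 = 2·1 + 0   → remainder 0, stop. gcd = 1 (last nonzero row F).
The gcd is 1, so 14 is invertible mod 25. The last nonzero row gives −5·25 + 9·14 = 1, so t = 9. So 14^(−1) ≡ 9 (mod 25). Verify: 14 · 9 = 126 ≡ 1 (mod 25). ✓

Final answer: 14^(−1) ≡ 9 (mod 25)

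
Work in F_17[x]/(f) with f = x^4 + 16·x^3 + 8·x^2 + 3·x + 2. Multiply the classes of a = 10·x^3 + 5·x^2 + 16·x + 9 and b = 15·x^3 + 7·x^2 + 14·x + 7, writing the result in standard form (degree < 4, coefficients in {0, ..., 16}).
Multiply as integer polynomials: a · b = 150·x^6 + 145·x^5 + 415·x^4 + 387·x^3 + 322·x^2 + 238·x + 63. Reducing coefficients mod 17: a · b ≡ 14·x^6 + 9·x^5 + 7·x^4 + 13·x^3 + 16·x^2 + 12. Now divide by f(x) = x^4 + 16·x^3 + 8·x^2 + 3·x + 2 in F_17[x], eliminating the leading term at each step:
  leading term 14·x^6: subtract (14·x^2)·f(x) = 14·x^6 + 3·x^5 + 10·x^4 + 8·x^3 + 11·x^2, leaving 6·x^5 + 14·x^4 + 5·x^3 + 5·x^2 + 12 (coefficients mod 17)
  leading term 6·x^5: subtract (6·x)·f(x) = 6·x^5 + 11·x^4 + 14·x^3 + x^2 + 12·x, leaving 3·x^4 + 8·x^3 + 4·x^2 + 5·x + 12 (coefficients mod 17)
  leading term 3·x^4: subtract (3)·f(x) = 3·x^4 + 14·x^3 + 7·x^2 + 9·x + 6, leaving 11·x^3 + 14·x^2 + 13·x + 6 (coefficients mod 17)
The degree is now < 4, so this is the remainder. Hence a · b ≡ 11·x^3 + 14·x^2 + 13·x + 6 in F_17[x]/(f).

Final answer: a · b ≡ 11·x^3 + 14·x^2 + 13·x + 6 (mod f(x))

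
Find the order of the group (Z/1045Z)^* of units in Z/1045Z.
|(Z/1045Z)^*| = 720

(Z/1045Z)^* consists of the classes a with gcd(a, 1045) = 1, so its order is φ(1045). φ is multiplicative, with φ(p^e) = p^e − p^(e−1). Factorise 1045 = 5 · 11 · 19. Then
  φ(1045) = (5 − 1) · (11 − 1) · (19 − 1) = 4 · 10 · 18 = 720.
Thus |(Z/1045Z)^*| = 720.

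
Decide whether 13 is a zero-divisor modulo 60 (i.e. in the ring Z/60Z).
gcd(13, 60) = 1, so 13 is a unit in Z/60Z (it has a multiplicative inverse). A unit cannot be a zero-divisor: if 13·b ≡ 0 then multiplying both sides by 13^(−1) gives b ≡ 0. So 13 is not a zero-divisor.

Final answer: NO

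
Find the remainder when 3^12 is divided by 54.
27

Use repeated squaring. Binary(12) = 1100. Walk through the bits of the exponent 12 left-to-right: at each bit after the leading one, square the running value, then multiply by 3 if the bit is 1 (always reducing mod 54):
  bit 1 = 1 (leading): start with 3.
  bit 2 = 1: square 3^2 = 9; bit is 1, so multiply 9·3 = 27 (mod 54).
  bit 3 = 0: square 27^2 = 729 ≡ 27 (mod 54).
  bit 4 = 0: square 27^2 = 729 ≡ 27 (mod 54).
Final value: 3^12 ≡ 27 (mod 54).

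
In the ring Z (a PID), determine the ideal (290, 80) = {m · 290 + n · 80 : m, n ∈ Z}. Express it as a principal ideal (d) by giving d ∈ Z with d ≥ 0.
(290, 80) = (10); d = 10

In the PID Z, (a, b) is generated by gcd(a, b). Compute gcd(290, 80) with the extended Euclidean algorithm, tracking rows (r, s, t) with s·290 + t·80 = r:
  row A: (290, 1, 0)   [1·290 + 0·80 = 290]
  row B: (80, 0, 1)   [0·290 + 1·80 = 80]
  290 = 3·80 + 50   → row C = row A − 3·row B = (50, 1, −3)   [check: 1·290 − 3·80 = 50]
  80 = 1·50 + 30   → row D = row B − 1·row C = (30, −1, 4)   [check: −1·290 + 4·80 = 30]
  50 = 1·30 + 20   → row E = row C − 1·row D = (20, 2, −7)   [check: 2·290 − 7·80 = 20]
  30 = 1·20 + 10   → row F = row D − 1·row E = (10, −3, 11)   [check: −3·290 + 11·80 = 10]
  20 = 2·10 + 0   → remainder 0, stop. gcd = 10 (last nonzero row F).
So gcd(290, 80) = 10, with Bézout identity −3·290 + 11·80 = 10. Containment (⊇): the Bézout identity exhibits 10 as an element of (290, 80), giving (10) ⊆ (290, 80). Containment (⊆): since 10 | 290 and 10 | 80 (290 = 10·29, 80 = 10·8), every Z-linear combination of 290 and 80 is divisible by 10, so (290, 80) ⊆ (10). Therefore (290, 80) = (10), d = 10.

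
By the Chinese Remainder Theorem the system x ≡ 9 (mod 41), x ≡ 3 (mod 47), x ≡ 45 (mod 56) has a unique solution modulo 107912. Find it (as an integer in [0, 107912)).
The moduli 41, 47, 56 are pairwise coprime, so by the CRT there is a unique solution mod 41·47·56 = 107912.
Solve by successive substitution. Start with x ≡ 9 (mod 41).
  Combine with x ≡ 3 (mod 47): write x = 9 + 41·t and require 9 + 41·t ≡ 3 (mod 47), i.e. 41·t ≡ 3 − 9 ≡ 41 (mod 47). Since 41^(−1) ≡ 39 (mod 47), t ≡ 39·41 ≡ 1 (mod 47). So x ≡ 9 + 41·1 = 50 (mod 1927).
  Combine with x ≡ 45 (mod 56): write x = 50 + 1927·t and require 50 + 1927·t ≡ 45 (mod 56), i.e. 1927·t ≡ 45 − 50 ≡ 51 (mod 56). Since 1927^(−1) ≡ 39 (mod 56) (1927 ≡ 23 (mod 56)), t ≡ 39·51 ≡ 29 (mod 56). So x ≡ 50 + 1927·29 = 55933 (mod 107912).
Unique solution in [0, 107912): x = 55933.

Final answer: x ≡ 55933 (mod 107912); the representative in [0, 107912) is 55933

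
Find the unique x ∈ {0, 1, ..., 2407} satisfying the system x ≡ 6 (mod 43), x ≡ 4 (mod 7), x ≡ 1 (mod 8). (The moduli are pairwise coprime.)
x ≡ 1425 (mod 2408); the representative in [0, 2408) is 1425

The moduli 43, 7, 8 are pairwise coprime, so by the CRT there is a unique solution mod 43·7·8 = 2408.
Solve by successive substitution. Start with x ≡ 6 (mod 43).
  Combine with x ≡ 4 (mod 7): write x = 6 + 43·t and require 6 + 43·t ≡ 4 (mod 7), i.e. 43·t ≡ 4 − 6 ≡ 5 (mod 7). Since 43^(−1) ≡ 1 (mod 7) (43 ≡ 1 (mod 7)), t ≡ 1·5 ≡ 5 (mod 7). So x ≡ 6 + 43·5 = 221 (mod 301).
  Combine with x ≡ 1 (mod 8): write x = 221 + 301·t and require 221 + 301·t ≡ 1 (mod 8), i.e. 301·t ≡ 1 − 221 ≡ 4 (mod 8). Since 301^(−1) ≡ 5 (mod 8) (301 ≡ 5 (mod 8)), t ≡ 5·4 ≡ 4 (mod 8). So x ≡ 221 + 301·4 = 1425 (mod 2408).
Unique solution in [0, 2408): x = 1425.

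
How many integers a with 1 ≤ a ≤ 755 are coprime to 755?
The number of a ∈ {1, ..., 755} with gcd(a, 755) = 1 is by definition Euler's totient φ(755). φ is multiplicative, with φ(p^e) = p^e − p^(e−1). Factorise 755 = 5 · 151. Then
  φ(755) = (5 − 1) · (151 − 1) = 4 · 150 = 600.
So there are 600 such integers.

Final answer: 600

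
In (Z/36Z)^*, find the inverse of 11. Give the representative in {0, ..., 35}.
Apply the extended Euclidean algorithm to (36, 11), tracking rows (r, s, t) with s·36 + t·11 = r. Each division r_prev = q·r_cur + r_new produces the new row as (previous row) − q·(current row):
  row A: (36, 1, 0)   [1·36 + 0·11 = 36]
  row B: (11, 0, 1)   [0·36 + 1·11 = 11]
  36 = 3·11 + 3   → row C = row A − 3·row B = (3, 1, −3)   [check: 1·36 − 3·11 = 3]
  11 = 3·3 + 2   → row D = row B − 3·row C = (2, −3, 10)   [check: −3·36 + 10·11 = 2]
  3 = 1·2 + 1   → row E = row C − 1·row D = (1, 4, −13)   [check: 4·36 − 13·11 = 1]
  2 = 2·1 + 0   → remainder 0, stop. gcd = 1 (last nonzero row E).
The gcd is 1, so 11 is invertible mod 36. The last nonzero row gives 4·36 − 13·11 = 1, so t = −13. So 11^(−1) ≡ −13 ≡ 23 (mod 36). Verify: 11 · 23 = 253 ≡ 1 (mod 36). ✓

Final answer: 11^(−1) ≡ 23 (mod 36)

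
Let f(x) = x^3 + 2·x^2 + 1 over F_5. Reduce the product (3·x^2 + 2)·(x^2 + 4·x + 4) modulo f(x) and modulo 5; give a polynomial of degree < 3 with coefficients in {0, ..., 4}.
a · b ≡ 2·x^2 + 2 (mod f(x))

Multiply as integer polynomials: a · b = 3·x^4 + 12·x^3 + 14·x^2 + 8·x + 8. Reducing coefficients mod 5: a · b ≡ 3·x^4 + 2·x^3 + 4·x^2 + 3·x + 3. Now divide by f(x) = x^3 + 2·x^2 + 1 in F_5[x], eliminating the leading term at each step:
  leading term 3·x^4: subtract (3·x)·f(x) = 3·x^4 + x^3 + 3·x, leaving x^3 + 4·x^2 + 3 (coefficients mod 5)
  leading term x^3: subtract (1)·f(x) = x^3 + 2·x^2 + 1, leaving 2·x^2 + 2 (coefficients mod 5)
The degree is now < 3, so this is the remainder. Hence a · b ≡ 2·x^2 + 2 in F_5[x]/(f).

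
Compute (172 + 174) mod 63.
31

Reduce the summands first: 172 ≡ 46, 174 ≡ 48 (mod 63), so 172 + 174 ≡ 46 + 48 (mod 63). 46 + 48 = 94; 94 = 1·63 + 31, so (172 + 174) mod 63 = 31.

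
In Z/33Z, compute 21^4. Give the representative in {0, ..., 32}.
Use repeated squaring. Binary(4) = 100. Walk through the bits of the exponent 4 left-to-right: at each bit after the leading one, square the running value, then multiply by 21 if the bit is 1 (always reducing mod 33):
  bit 1 = 1 (leading): start with 21.
  bit 2 = 0: square 21^2 = 441 ≡ 12 (mod 33).
  bit 3 = 0: square 12^2 = 144 ≡ 12 (mod 33).
Final value: 21^4 ≡ 12 (mod 33).

Final answer: 12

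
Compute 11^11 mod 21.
2

Use repeated squaring. Binary(11) = 1011. Walk through the bits of the exponent 11 left-to-right: at each bit after the leading one, square the running value, then multiply by 11 if the bit is 1 (always reducing mod 21):
  bit 1 = 1 (leading): start with 11.
  bit 2 = 0: square 11^2 = 121 ≡ 16 (mod 21).
  bit 3 = 1: square 16^2 = 256 ≡ 4; bit is 1, so multiply 4·11 = 44 ≡ 2 (mod 21).
  bit 4 = 1: square 2^2 = 4; bit is 1, so multiply 4·11 = 44 ≡ 2 (mod 21).
Final value: 11^11 ≡ 2 (mod 21).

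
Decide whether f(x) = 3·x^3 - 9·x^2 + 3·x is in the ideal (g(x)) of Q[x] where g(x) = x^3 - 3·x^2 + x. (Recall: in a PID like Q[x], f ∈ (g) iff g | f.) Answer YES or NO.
YES

In Q[x] the ideal (g) consists of all multiples of g, so f ∈ (g) iff g | f, i.e. iff the remainder of f on division by g is 0. Divide f by g (g is monic, so eliminate the leading term of the running remainder at each step):
  leading term 3·x^3: subtract (3)·g(x) = 3·x^3 - 9·x^2 + 3·x, leaving 0
The remainder is 0, so f(x) = g(x) · h(x) with h(x) = 3. Hence g | f, i.e. f ∈ (g).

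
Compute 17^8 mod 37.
33

Use repeated squaring. Binary(8) = 1000. Walk through the bits of the exponent 8 left-to-right: at each bit after the leading one, square the running value, then multiply by 17 if the bit is 1 (always reducing mod 37):
  bit 1 = 1 (leading): start with 17.
  bit 2 = 0: square 17^2 = 289 ≡ 30 (mod 37).
  bit 3 = 0: square 30^2 = 900 ≡ 12 (mod 37).
  bit 4 = 0: square 12^2 = 144 ≡ 33 (mod 37).
Final value: 17^8 ≡ 33 (mod 37).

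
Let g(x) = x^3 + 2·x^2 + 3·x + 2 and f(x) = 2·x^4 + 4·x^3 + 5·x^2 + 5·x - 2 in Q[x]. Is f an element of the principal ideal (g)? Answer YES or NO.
In Q[x] the ideal (g) consists of all multiples of g, so f ∈ (g) iff g | f, i.e. iff the remainder of f on division by g is 0. Divide f by g (g is monic, so eliminate the leading term of the running remainder at each step):
  leading term 2·x^4: subtract (2·x)·g(x) = 2·x^4 + 4·x^3 + 6·x^2 + 4·x, leaving -x^2 + x - 2
The remainder r(x) = -x^2 + x - 2 ≠ 0 (and deg r < deg g), so g ∤ f, i.e. f ∉ (g).

Final answer: NO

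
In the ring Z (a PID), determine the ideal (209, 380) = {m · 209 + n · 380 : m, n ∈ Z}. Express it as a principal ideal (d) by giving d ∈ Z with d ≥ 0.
(209, 380) = (19); d = 19

In the PID Z, (a, b) is generated by gcd(a, b). Compute gcd(380, 209) with the extended Euclidean algorithm, tracking rows (r, s, t) with s·380 + t·209 = r:
  row A: (380, 1, 0)   [1·380 + 0·209 = 380]
  row B: (209, 0, 1)   [0·380 + 1·209 = 209]
  380 = 1·209 + 171   → row C = row A − 1·row B = (171, 1, −1)   [check: 1·380 − 1·209 = 171]
  209 = 1·171 + 38   → row D = row B − 1·row C = (38, −1, 2)   [check: −1·380 + 2·209 = 38]
  171 = 4·38 + 19   → row E = row C − 4·row D = (19, 5, −9)   [check: 5·380 − 9·209 = 19]
  38 = 2·19 + 0   → remainder 0, stop. gcd = 19 (last nonzero row E).
So gcd(209, 380) = 19, with Bézout identity 5·380 − 9·209 = 19. Containment (⊇): the Bézout identity exhibits 19 as an element of (209, 380), giving (19) ⊆ (209, 380). Containment (⊆): since 19 | 209 and 19 | 380 (209 = 19·11, 380 = 19·20), every Z-linear combination of 209 and 380 is divisible by 19, so (209, 380) ⊆ (19). Therefore (209, 380) = (19), d = 19.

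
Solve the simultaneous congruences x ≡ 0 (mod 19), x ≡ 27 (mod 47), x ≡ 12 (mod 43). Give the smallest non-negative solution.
The moduli 19, 47, 43 are pairwise coprime, so by the CRT there is a unique solution mod 19·47·43 = 38399.
Solve by successive substitution. Start with x ≡ 0 (mod 19).
  Combine with x ≡ 27 (mod 47): write x = 19·t and require 19·t ≡ 27 (mod 47). Since 19^(−1) ≡ 5 (mod 47), t ≡ 5·27 ≡ 41 (mod 47). So x ≡ 19·41 = 779 (mod 893).
  Combine with x ≡ 12 (mod 43): write x = 779 + 893·t and require 779 + 893·t ≡ 12 (mod 43), i.e. 893·t ≡ 12 − 779 ≡ 7 (mod 43). Since 893^(−1) ≡ 30 (mod 43) (893 ≡ 33 (mod 43)), t ≡ 30·7 ≡ 38 (mod 43). So x ≡ 779 + 893·38 = 34713 (mod 38399).
Unique solution in [0, 38399): x = 34713.

Final answer: x ≡ 34713 (mod 38399); the representative in [0, 38399) is 34713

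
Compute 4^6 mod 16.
Use repeated squaring. Binary(6) = 110. Walk through the bits of the exponent 6 left-to-right: at each bit after the leading one, square the running value, then multiply by 4 if the bit is 1 (always reducing mod 16):
  bit 1 = 1 (leading): start with 4.
  bit 2 = 1: square 4^2 = 16 ≡ 0; bit is 1, so multiply 0·4 = 0 (mod 16).
  bit 3 = 0: square 0^2 = 0 (mod 16).
Final value: 4^6 ≡ 0 (mod 16).

Final answer: 0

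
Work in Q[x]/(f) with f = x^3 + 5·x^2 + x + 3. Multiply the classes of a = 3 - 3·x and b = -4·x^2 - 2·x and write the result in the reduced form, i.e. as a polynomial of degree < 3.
a · b ≡ -66·x^2 - 18·x - 36 (mod f(x))

First multiply in Q[x] without reducing: a · b = 12·x^3 - 6·x^2 - 6·x. Now divide by f(x) = x^3 + 5·x^2 + x + 3, eliminating the leading term at each step:
  leading term 12·x^3: subtract (12)·f(x) = 12·x^3 + 60·x^2 + 12·x + 36, leaving -66·x^2 - 18·x - 36
The degree is now < 3, so this is the remainder. Hence a · b ≡ -66·x^2 - 18·x - 36 in Q[x]/(f).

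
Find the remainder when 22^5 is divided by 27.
Use repeated squaring. Binary(5) = 101. Walk through the bits of the exponent 5 left-to-right: at each bit after the leading one, square the running value, then multiply by 22 if the bit is 1 (always reducing mod 27):
  bit 1 = 1 (leading): start with 22.
  bit 2 = 0: square 22^2 = 484 ≡ 25 (mod 27).
  bit 3 = 1: square 25^2 = 625 ≡ 4; bit is 1, so multiply 4·22 = 88 ≡ 7 (mod 27).
Final value: 22^5 ≡ 7 (mod 27).

Final answer: 7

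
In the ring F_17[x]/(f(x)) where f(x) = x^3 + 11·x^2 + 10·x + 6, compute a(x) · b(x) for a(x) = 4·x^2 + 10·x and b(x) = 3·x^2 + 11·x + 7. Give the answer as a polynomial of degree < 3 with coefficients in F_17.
Multiply as integer polynomials: a · b = 12·x^4 + 74·x^3 + 138·x^2 + 70·x. Reducing coefficients mod 17: a · b ≡ 12·x^4 + 6·x^3 + 2·x^2 + 2·x. Now divide by f(x) = x^3 + 11·x^2 + 10·x + 6 in F_17[x], eliminating the leading term at each step:
  leading term 12·x^4: subtract (12·x)·f(x) = 12·x^4 + 13·x^3 + x^2 + 4·x, leaving 10·x^3 + x^2 + 15·x (coefficients mod 17)
  leading term 10·x^3: subtract (10)·f(x) = 10·x^3 + 8·x^2 + 15·x + 9, leaving 10·x^2 + 8 (coefficients mod 17)
The degree is now < 3, so this is the remainder. Hence a · b ≡ 10·x^2 + 8 in F_17[x]/(f).

Final answer: a · b ≡ 10·x^2 + 8 (mod f(x))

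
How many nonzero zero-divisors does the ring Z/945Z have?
Z/945Z has 512 nonzero zero-divisors

In Z/945Z each nonzero element is either a unit (gcd with 945 is 1) or a zero-divisor (gcd > 1). The number of units is φ(945): factorise 945 = 3^3 · 5 · 7, so φ(945) = (3^3 − 3^2) · (5 − 1) · (7 − 1) = 18 · 4 · 6 = 432. The nonzero elements number 945 − 1 = 944. Hence the nonzero zero-divisors number 944 − 432 = 512.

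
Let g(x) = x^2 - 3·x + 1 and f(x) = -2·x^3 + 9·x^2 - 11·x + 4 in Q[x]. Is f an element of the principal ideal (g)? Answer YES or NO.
In Q[x] the ideal (g) consists of all multiples of g, so f ∈ (g) iff g | f, i.e. iff the remainder of f on division by g is 0. Divide f by g (g is monic, so eliminate the leading term of the running remainder at each step):
  leading term -2·x^3: subtract (-2·x)·g(x) = -2·x^3 + 6·x^2 - 2·x, leaving 3·x^2 - 9·x + 4
  leading term 3·x^2: subtract (3)·g(x) = 3·x^2 - 9·x + 3, leaving 1
The remainder r(x) = 1 ≠ 0 (and deg r < deg g), so g ∤ f, i.e. f ∉ (g).

Final answer: NO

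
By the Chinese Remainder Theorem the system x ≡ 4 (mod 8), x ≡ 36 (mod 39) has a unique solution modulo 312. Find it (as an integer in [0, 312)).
The moduli 8, 39 are pairwise coprime, so by the CRT there is a unique solution mod 8·39 = 312.
Solve by successive substitution. Start with x ≡ 4 (mod 8).
  Combine with x ≡ 36 (mod 39): write x = 4 + 8·t and require 4 + 8·t ≡ 36 (mod 39), i.e. 8·t ≡ 36 − 4 ≡ 32 (mod 39). Since 8^(−1) ≡ 5 (mod 39), t ≡ 5·32 ≡ 4 (mod 39). So x ≡ 4 + 8·4 = 36 (mod 312).
Unique solution in [0, 312): x = 36.

Final answer: x ≡ 36 (mod 312); the representative in [0, 312) is 36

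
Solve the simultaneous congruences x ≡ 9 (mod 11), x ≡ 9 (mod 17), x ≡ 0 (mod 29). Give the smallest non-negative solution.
The moduli 11, 17, 29 are pairwise coprime, so by the CRT there is a unique solution mod 11·17·29 = 5423.
Solve by successive substitution. Start with x ≡ 9 (mod 11).
  Combine with x ≡ 9 (mod 17): write x = 9 + 11·t and require 9 + 11·t ≡ 9 (mod 17), i.e. 11·t ≡ 9 − 9 ≡ 0 (mod 17). Since 11^(−1) ≡ 14 (mod 17), t ≡ 14·0 ≡ 0 (mod 17). So x ≡ 9 + 11·0 = 9 (mod 187).
  Combine with x ≡ 0 (mod 29): write x = 9 + 187·t and require 9 + 187·t ≡ 0 (mod 29), i.e. 187·t ≡ 0 − 9 ≡ 20 (mod 29). Since 187^(−1) ≡ 9 (mod 29) (187 ≡ 13 (mod 29)), t ≡ 9·20 ≡ 6 (mod 29). So x ≡ 9 + 187·6 = 1131 (mod 5423).
Unique solution in [0, 5423): x = 1131.

Final answer: x ≡ 1131 (mod 5423); the representative in [0, 5423) is 1131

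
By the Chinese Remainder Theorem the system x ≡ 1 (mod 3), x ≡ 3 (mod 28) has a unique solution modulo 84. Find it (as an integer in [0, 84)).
x ≡ 31 (mod 84); the representative in [0, 84) is 31

The moduli 3, 28 are pairwise coprime, so by the CRT there is a unique solution mod 3·28 = 84.
Solve by successive substitution. Start with x ≡ 1 (mod 3).
  Combine with x ≡ 3 (mod 28): write x = 1 + 3·t and require 1 + 3·t ≡ 3 (mod 28), i.e. 3·t ≡ 3 − 1 ≡ 2 (mod 28). Since 3^(−1) ≡ 19 (mod 28), t ≡ 19·2 ≡ 10 (mod 28). So x ≡ 1 + 3·10 = 31 (mod 84).
Unique solution in [0, 84): x = 31.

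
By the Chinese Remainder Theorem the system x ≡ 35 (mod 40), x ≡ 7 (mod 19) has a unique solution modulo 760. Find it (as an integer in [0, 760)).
x ≡ 235 (mod 760); the representative in [0, 760) is 235

The moduli 40, 19 are pairwise coprime, so by the CRT there is a unique solution mod 40·19 = 760.
Solve by successive substitution. Start with x ≡ 35 (mod 40).
  Combine with x ≡ 7 (mod 19): write x = 35 + 40·t and require 35 + 40·t ≡ 7 (mod 19), i.e. 40·t ≡ 7 − 35 ≡ 10 (mod 19). Since 40^(−1) ≡ 10 (mod 19) (40 ≡ 2 (mod 19)), t ≡ 10·10 ≡ 5 (mod 19). So x ≡ 35 + 40·5 = 235 (mod 760).
Unique solution in [0, 760): x = 235.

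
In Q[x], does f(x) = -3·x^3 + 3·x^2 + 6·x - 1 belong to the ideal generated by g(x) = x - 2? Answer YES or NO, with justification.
NO

In Q[x] the ideal (g) consists of all multiples of g, so f ∈ (g) iff g | f, i.e. iff the remainder of f on division by g is 0. Divide f by g (g is monic, so eliminate the leading term of the running remainder at each step):
  leading term -3·x^3: subtract (-3·x^2)·g(x) = -3·x^3 + 6·x^2, leaving -3·x^2 + 6·x - 1
  leading term -3·x^2: subtract (-3·x)·g(x) = -3·x^2 + 6·x, leaving -1
The remainder r(x) = -1 ≠ 0 (and deg r < deg g), so g ∤ f, i.e. f ∉ (g).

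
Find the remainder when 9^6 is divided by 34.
21

Use repeated squaring. Binary(6) = 110. Walk through the bits of the exponent 6 left-to-right: at each bit after the leading one, square the running value, then multiply by 9 if the bit is 1 (always reducing mod 34):
  bit 1 = 1 (leading): start with 9.
  bit 2 = 1: square 9^2 = 81 ≡ 13; bit is 1, so multiply 13·9 = 117 ≡ 15 (mod 34).
  bit 3 = 0: square 15^2 = 225 ≡ 21 (mod 34).
Final value: 9^6 ≡ 21 (mod 34).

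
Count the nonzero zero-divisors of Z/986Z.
Z/986Z has 537 nonzero zero-divisors

In Z/986Z each nonzero element is either a unit (gcd with 986 is 1) or a zero-divisor (gcd > 1). The number of units is φ(986): factorise 986 = 2 · 17 · 29, so φ(986) = (2 − 1) · (17 − 1) · (29 − 1) = 1 · 16 · 28 = 448. The nonzero elements number 986 − 1 = 985. Hence the nonzero zero-divisors number 985 − 448 = 537.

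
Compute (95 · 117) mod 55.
5

Reduce the factors first: 95 ≡ 40, 117 ≡ 7 (mod 55), so 95 · 117 ≡ 40 · 7 (mod 55). 40 · 7 = 280. Dividing by 55: 280 = 5·55 + 5. So (95 · 117) mod 55 = 5.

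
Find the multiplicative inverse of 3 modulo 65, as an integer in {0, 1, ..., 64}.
Apply the extended Euclidean algorithm to (65, 3), tracking rows (r, s, t) with s·65 + t·3 = r. Each division r_prev = q·r_cur + r_new produces the new row as (previous row) − q·(current row):
  row A: (65, 1, 0)   [1·65 + 0·3 = 65]
  row B: (3, 0, 1)   [0·65 + 1·3 = 3]
  65 = 21·3 + 2   → row C = row A − 21·row B = (2, 1, −21)   [check: 1·65 − 21·3 = 2]
  3 = 1·2 + 1   → row D = row B − 1·row C = (1, −1, 22)   [check: −1·65 + 22·3 = 1]
  2 = 2·1 + 0   → remainder 0, stop. gcd = 1 (last nonzero row D).
The gcd is 1, so 3 is invertible mod 65. The last nonzero row gives −1·65 + 22·3 = 1, so t = 22. So 3^(−1) ≡ 22 (mod 65). Verify: 3 · 22 = 66 ≡ 1 (mod 65). ✓

Final answer: 3^(−1) ≡ 22 (mod 65)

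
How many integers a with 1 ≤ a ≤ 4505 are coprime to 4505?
3328

The number of a ∈ {1, ..., 4505} with gcd(a, 4505) = 1 is by definition Euler's totient φ(4505). φ is multiplicative, with φ(p^e) = p^e − p^(e−1). Factorise 4505 = 5 · 17 · 53. Then
  φ(4505) = (5 − 1) · (17 − 1) · (53 − 1) = 4 · 16 · 52 = 3328.
So there are 3328 such integers.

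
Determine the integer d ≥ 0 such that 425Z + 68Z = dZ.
(425, 68) = (17); d = 17

In the PID Z, (a, b) is generated by gcd(a, b). Compute gcd(425, 68) with the extended Euclidean algorithm, tracking rows (r, s, t) with s·425 + t·68 = r:
  row A: (425, 1, 0)   [1·425 + 0·68 = 425]
  row B: (68, 0, 1)   [0·425 + 1·68 = 68]
  425 = 6·68 + 17   → row C = row A − 6·row B = (17, 1, −6)   [check: 1·425 − 6·68 = 17]
  68 = 4·17 + 0   → remainder 0, stop. gcd = 17 (last nonzero row C).
So gcd(425, 68) = 17, with Bézout identity 1·425 − 6·68 = 17. Containment (⊇): the Bézout identity exhibits 17 as an element of (425, 68), giving (17) ⊆ (425, 68). Containment (⊆): since 17 | 425 and 17 | 68 (425 = 17·25, 68 = 17·4), every Z-linear combination of 425 and 68 is divisible by 17, so (425, 68) ⊆ (17). Therefore (425, 68) = (17), d = 17.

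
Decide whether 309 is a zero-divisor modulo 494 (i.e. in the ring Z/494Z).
NO

gcd(309, 494) = 1, so 309 is a unit in Z/494Z (it has a multiplicative inverse). A unit cannot be a zero-divisor: if 309·b ≡ 0 then multiplying both sides by 309^(−1) gives b ≡ 0. So 309 is not a zero-divisor.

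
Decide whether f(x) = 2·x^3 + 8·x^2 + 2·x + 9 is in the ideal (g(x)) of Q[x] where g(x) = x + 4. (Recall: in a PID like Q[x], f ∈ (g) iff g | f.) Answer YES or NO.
NO

In Q[x] the ideal (g) consists of all multiples of g, so f ∈ (g) iff g | f, i.e. iff the remainder of f on division by g is 0. Divide f by g (g is monic, so eliminate the leading term of the running remainder at each step):
  leading term 2·x^3: subtract (2·x^2)·g(x) = 2·x^3 + 8·x^2, leaving 2·x + 9
  leading term 2·x: subtract (2)·g(x) = 2·x + 8, leaving 1
The remainder r(x) = 1 ≠ 0 (and deg r < deg g), so g ∤ f, i.e. f ∉ (g).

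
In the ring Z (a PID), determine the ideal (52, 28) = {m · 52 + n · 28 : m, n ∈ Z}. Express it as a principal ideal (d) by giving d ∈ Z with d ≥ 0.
(52, 28) = (4); d = 4

In the PID Z, (a, b) is generated by gcd(a, b). Compute gcd(52, 28) with the extended Euclidean algorithm, tracking rows (r, s, t) with s·52 + t·28 = r:
  row A: (52, 1, 0)   [1·52 + 0·28 = 52]
  row B: (28, 0, 1)   [0·52 + 1·28 = 28]
  52 = 1·28 + 24   → row C = row A − 1·row B = (24, 1, −1)   [check: 1·52 − 1·28 = 24]
  28 = 1·24 + 4   → row D = row B − 1·row C = (4, −1, 2)   [check: −1·52 + 2·28 = 4]
  24 = 6·4 + 0   → remainder 0, stop. gcd = 4 (last nonzero row D).
So gcd(52, 28) = 4, with Bézout identity −1·52 + 2·28 = 4. Containment (⊇): the Bézout identity exhibits 4 as an element of (52, 28), giving (4) ⊆ (52, 28). Containment (⊆): since 4 | 52 and 4 | 28 (52 = 4·13, 28 = 4·7), every Z-linear combination of 52 and 28 is divisible by 4, so (52, 28) ⊆ (4). Therefore (52, 28) = (4), d = 4.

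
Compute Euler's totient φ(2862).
φ is multiplicative, with φ(p^e) = p^e − p^(e−1). Factorise 2862 = 2 · 3^3 · 53. Then
  φ(2862) = (2 − 1) · (3^3 − 3^2) · (53 − 1) = 1 · 18 · 52 = 936.

Final answer: φ(2862) = 936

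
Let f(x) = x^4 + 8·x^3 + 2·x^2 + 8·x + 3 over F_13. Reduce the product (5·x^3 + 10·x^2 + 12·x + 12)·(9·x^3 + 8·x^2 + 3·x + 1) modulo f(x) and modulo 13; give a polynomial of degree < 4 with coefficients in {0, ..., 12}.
a · b ≡ 3·x^3 + 8·x^2 + 12·x + 3 (mod f(x))

Multiply as integer polynomials: a · b = 45·x^6 + 130·x^5 + 203·x^4 + 239·x^3 + 142·x^2 + 48·x + 12. Reducing coefficients mod 13: a · b ≡ 6·x^6 + 8·x^4 + 5·x^3 + 12·x^2 + 9·x + 12. Now divide by f(x) = x^4 + 8·x^3 + 2·x^2 + 8·x + 3 in F_13[x], eliminating the leading term at each step:
  leading term 6·x^6: subtract (6·x^2)·f(x) = 6·x^6 + 9·x^5 + 12·x^4 + 9·x^3 + 5·x^2, leaving 4·x^5 + 9·x^4 + 9·x^3 + 7·x^2 + 9·x + 12 (coefficients mod 13)
  leading term 4·x^5: subtract (4·x)·f(x) = 4·x^5 + 6·x^4 + 8·x^3 + 6·x^2 + 12·x, leaving 3·x^4 + x^3 + x^2 + 10·x + 12 (coefficients mod 13)
  leading term 3·x^4: subtract (3)·f(x) = 3·x^4 + 11·x^3 + 6·x^2 + 11·x + 9, leaving 3·x^3 + 8·x^2 + 12·x + 3 (coefficients mod 13)
The degree is now < 4, so this is the remainder. Hence a · b ≡ 3·x^3 + 8·x^2 + 12·x + 3 in F_13[x]/(f).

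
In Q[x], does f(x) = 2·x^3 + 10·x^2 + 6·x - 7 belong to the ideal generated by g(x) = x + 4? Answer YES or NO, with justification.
In Q[x] the ideal (g) consists of all multiples of g, so f ∈ (g) iff g | f, i.e. iff the remainder of f on division by g is 0. Divide f by g (g is monic, so eliminate the leading term of the running remainder at each step):
  leading term 2·x^3: subtract (2·x^2)·g(x) = 2·x^3 + 8·x^2, leaving 2·x^2 + 6·x - 7
  leading term 2·x^2: subtract (2·x)·g(x) = 2·x^2 + 8·x, leaving -2·x - 7
  leading term -2·x: subtract (-2)·g(x) = -2·x - 8, leaving 1
The remainder r(x) = 1 ≠ 0 (and deg r < deg g), so g ∤ f, i.e. f ∉ (g).

Final answer: NO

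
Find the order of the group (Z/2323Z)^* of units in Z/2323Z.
|(Z/2323Z)^*| = 2200

(Z/2323Z)^* consists of the classes a with gcd(a, 2323) = 1, so its order is φ(2323). φ is multiplicative, with φ(p^e) = p^e − p^(e−1). Factorise 2323 = 23 · 101. Then
  φ(2323) = (23 − 1) · (101 − 1) = 22 · 100 = 2200.
Thus |(Z/2323Z)^*| = 2200.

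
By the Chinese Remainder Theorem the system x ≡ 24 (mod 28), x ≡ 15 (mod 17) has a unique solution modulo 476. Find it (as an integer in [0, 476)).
x ≡ 304 (mod 476); the representative in [0, 476) is 304

The moduli 28, 17 are pairwise coprime, so by the CRT there is a unique solution mod 28·17 = 476.
Solve by successive substitution. Start with x ≡ 24 (mod 28).
  Combine with x ≡ 15 (mod 17): write x = 24 + 28·t and require 24 + 28·t ≡ 15 (mod 17), i.e. 28·t ≡ 15 − 24 ≡ 8 (mod 17). Since 28^(−1) ≡ 14 (mod 17) (28 ≡ 11 (mod 17)), t ≡ 14·8 ≡ 10 (mod 17). So x ≡ 24 + 28·10 = 304 (mod 476).
Unique solution in [0, 476): x = 304.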